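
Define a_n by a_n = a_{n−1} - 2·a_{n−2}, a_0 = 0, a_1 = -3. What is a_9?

With companion matrix M = [[1, -2], [1, 0]], [a_n, a_{n−1}]ᵀ = M·[a_{n−1}, a_{n−2}]ᵀ, so [a_9, a_8]ᵀ = M⁸·[a_1, a_0]ᵀ.
M⁸ = [[-17, 6], [-3, -14]], giving [a_9, a_8]ᵀ = [[51], [9]].

51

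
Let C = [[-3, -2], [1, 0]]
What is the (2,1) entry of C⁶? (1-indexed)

-63

tr C = -3 and det C = 2, so the characteristic polynomial is λ² − (-3)λ + (2) with roots -2 and -1.
Eigenvectors give P = [[2, -1], [-1, 1]] with P⁻¹ = [[1, 1], [1, 2]], and C = P·diag(-2, -1)·P⁻¹.
Then C⁶ = P·diag(64, 1)·P⁻¹ = [[128, -1], [-64, 1]] · [[1, 1], [1, 2]] = [[127, 126], [-63, -62]].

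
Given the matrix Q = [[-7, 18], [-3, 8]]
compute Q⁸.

tr Q = 1 and det Q = -2, so the characteristic polynomial is λ² − (1)λ + (-2) with roots -1 and 2.
Eigenvectors give P = [[-3, 2], [-1, 1]] with P⁻¹ = [[-1, 2], [-1, 3]], and Q = P·diag(-1, 2)·P⁻¹.
Then Q⁸ = P·diag(1, 256)·P⁻¹ = [[-3, 512], [-1, 256]] · [[-1, 2], [-1, 3]] = [[-509, 1530], [-255, 766]].

[[-509, 1530], [-255, 766]]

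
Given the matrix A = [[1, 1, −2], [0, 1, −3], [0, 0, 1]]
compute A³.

A = I + N where N = [[0, 1, −2], [0, 0, −3], [0, 0, 0]] is strictly upper-triangular, so N³ = 0.
(I + N)³ = I + 3·N + 3·N² = [[1, 3, −15], [0, 1, −9], [0, 0, 1]].

[[1, 3, −15], [0, 1, −9], [0, 0, 1]]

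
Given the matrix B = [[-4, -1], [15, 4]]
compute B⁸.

[[1, 0], [0, 1]]

B² = I (check: tr B = 0 and det B = -1), so B⁸ = I since 8 is even.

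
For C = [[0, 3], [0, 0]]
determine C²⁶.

C is strictly triangular, hence nilpotent: C² = 0, so C²⁶ = 0.

[[0, 0], [0, 0]]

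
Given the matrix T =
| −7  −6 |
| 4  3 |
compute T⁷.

tr T = −4 and det T = 3, so the characteristic polynomial is λ² − (−4)λ + (3) with roots −1 and −3.
Eigenvectors give P = [[−1, 3], [1, −2]] with P⁻¹ = [[2, 3], [1, 1]], and T = P·diag(−1, −3)·P⁻¹.
Then T⁷ = P·diag(−1, −2187)·P⁻¹ = [[1, −6561], [−1, 4374]] · [[2, 3], [1, 1]] = [[−6559, −6558], [4372, 4371]].

[[−6559, −6558], [4372, 4371]]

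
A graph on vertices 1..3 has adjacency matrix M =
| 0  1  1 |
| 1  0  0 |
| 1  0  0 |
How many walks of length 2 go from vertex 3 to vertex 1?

0

The number of length-2 walks from vertex 3 to vertex 1 is entry (3,1) of M^2, where M is the adjacency matrix.
M^2 = [[2, 0, 0], [0, 1, 1], [0, 1, 1]]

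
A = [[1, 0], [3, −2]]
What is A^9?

tr A = −1 and det A = −2, so the characteristic polynomial is λ² − (−1)λ + (−2) with roots −2 and 1.
Eigenvectors give P = [[0, 1], [−1, 1]] with P⁻¹ = [[1, −1], [1, 0]], and A = P·diag(−2, 1)·P⁻¹.
Then A^9 = P·diag(−512, 1)·P⁻¹ = [[0, 1], [512, 1]] · [[1, −1], [1, 0]] = [[1, 0], [513, −512]].

[[1, 0], [513, −512]]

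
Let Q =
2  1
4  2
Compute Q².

[[8, 4], [16, 8]]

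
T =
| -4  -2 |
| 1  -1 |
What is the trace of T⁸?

tr T = -5 and det T = 6, so the characteristic polynomial is λ² − (-5)λ + (6) with roots -3 and -2.
Eigenvectors give P = [[2, -1], [-1, 1]] with P⁻¹ = [[1, 1], [1, 2]], and T = P·diag(-3, -2)·P⁻¹.
Then T⁸ = P·diag(6561, 256)·P⁻¹ = [[13122, -256], [-6561, 256]] · [[1, 1], [1, 2]] = [[12866, 12610], [-6305, -6049]].

6817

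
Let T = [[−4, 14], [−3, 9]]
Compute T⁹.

tr T = 5 and det T = 6, so the characteristic polynomial is λ² − (5)λ + (6) with roots 3 and 2.
Eigenvectors give P = [[2, −7], [1, −3]] with P⁻¹ = [[−3, 7], [−1, 2]], and T = P·diag(3, 2)·P⁻¹.
Then T⁹ = P·diag(19683, 512)·P⁻¹ = [[39366, −3584], [19683, −1536]] · [[−3, 7], [−1, 2]] = [[−114514, 268394], [−57513, 134709]].

[[−114514, 268394], [−57513, 134709]]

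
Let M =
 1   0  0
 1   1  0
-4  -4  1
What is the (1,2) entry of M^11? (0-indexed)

M = I + N where N = [[0, 0, 0], [1, 0, 0], [-4, -4, 0]] is strictly lower-triangular, so N^3 = 0.
(I + N)^11 = I + 11·N + 55·N^2 = [[1, 0, 0], [11, 1, 0], [-264, -44, 1]].

0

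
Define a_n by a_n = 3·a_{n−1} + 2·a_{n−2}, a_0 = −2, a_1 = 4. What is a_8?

18064

With companion matrix Q = [[3, 2], [1, 0]], [a_n, a_{n−1}]ᵀ = Q·[a_{n−1}, a_{n−2}]ᵀ, so [a_8, a_7]ᵀ = Q⁷·[a_1, a_0]ᵀ.
Q⁷ = [[6279, 3526], [1763, 990]], giving [a_8, a_7]ᵀ = [[18064], [5072]].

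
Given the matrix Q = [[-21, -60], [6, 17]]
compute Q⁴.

[[801, 2400], [-240, -719]]

tr Q = -4 and det Q = 3, so the characteristic polynomial is λ² − (-4)λ + (3) with roots -1 and -3.
Eigenvectors give P = [[-3, 10], [1, -3]] with P⁻¹ = [[3, 10], [1, 3]], and Q = P·diag(-1, -3)·P⁻¹.
Then Q⁴ = P·diag(1, 81)·P⁻¹ = [[-3, 810], [1, -243]] · [[3, 10], [1, 3]] = [[801, 2400], [-240, -719]].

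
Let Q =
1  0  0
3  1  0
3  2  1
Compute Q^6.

Q = I + N where N = [[0, 0, 0], [3, 0, 0], [3, 2, 0]] is strictly lower-triangular, so N^3 = 0.
(I + N)^6 = I + 6·N + 15·N^2 = [[1, 0, 0], [18, 1, 0], [108, 12, 1]].

[[1, 0, 0], [18, 1, 0], [108, 12, 1]]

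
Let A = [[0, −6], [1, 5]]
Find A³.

tr A = 5 and det A = 6, so the characteristic polynomial is λ² − (5)λ + (6) with roots 3 and 2.
Eigenvectors give P = [[2, −3], [−1, 1]] with P⁻¹ = [[−1, −3], [−1, −2]], and A = P·diag(3, 2)·P⁻¹.
Then A³ = P·diag(27, 8)·P⁻¹ = [[54, −24], [−27, 8]] · [[−1, −3], [−1, −2]] = [[−30, −114], [19, 65]].

[[−30, −114], [19, 65]]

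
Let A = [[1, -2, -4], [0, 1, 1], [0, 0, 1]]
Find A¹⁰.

[[1, -20, -130], [0, 1, 10], [0, 0, 1]]

A = I + N where N = [[0, -2, -4], [0, 0, 1], [0, 0, 0]] is strictly upper-triangular, so N³ = 0.
(I + N)¹⁰ = I + 10·N + 45·N² = [[1, -20, -130], [0, 1, 10], [0, 0, 1]].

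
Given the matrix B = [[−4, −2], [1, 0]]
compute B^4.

[[164, 96], [−48, −28]]

B^2 = [[14, 8], [−4, −2]]
B^3 = [[−48, −28], [14, 8]]
B^4 = [[164, 96], [−48, −28]]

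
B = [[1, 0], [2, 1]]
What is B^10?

[[1, 0], [20, 1]]

B = I + N where N = [[0, 0], [2, 0]] is strictly lower-triangular, so N^2 = 0.
(I + N)^10 = I + 10·N = [[1, 0], [20, 1]].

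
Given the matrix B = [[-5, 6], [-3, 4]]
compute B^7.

[[-257, 258], [-129, 130]]

tr B = -1 and det B = -2, so the characteristic polynomial is λ² − (-1)λ + (-2) with roots 1 and -2.
Eigenvectors give P = [[-1, 2], [-1, 1]] with P⁻¹ = [[1, -2], [1, -1]], and B = P·diag(1, -2)·P⁻¹.
Then B^7 = P·diag(1, -128)·P⁻¹ = [[-1, -256], [-1, -128]] · [[1, -2], [1, -1]] = [[-257, 258], [-129, 130]].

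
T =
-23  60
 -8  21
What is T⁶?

[[4369, -10920], [1456, -3639]]

tr T = -2 and det T = -3, so the characteristic polynomial is λ² − (-2)λ + (-3) with roots 1 and -3.
Eigenvectors give P = [[5, 3], [2, 1]] with P⁻¹ = [[-1, 3], [2, -5]], and T = P·diag(1, -3)·P⁻¹.
Then T⁶ = P·diag(1, 729)·P⁻¹ = [[5, 2187], [2, 729]] · [[-1, 3], [2, -5]] = [[4369, -10920], [1456, -3639]].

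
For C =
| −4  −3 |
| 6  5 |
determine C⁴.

[[−14, −15], [30, 31]]

tr C = 1 and det C = −2, so the characteristic polynomial is λ² − (1)λ + (−2) with roots 2 and −1.
Eigenvectors give P = [[−1, −1], [2, 1]] with P⁻¹ = [[1, 1], [−2, −1]], and C = P·diag(2, −1)·P⁻¹.
Then C⁴ = P·diag(16, 1)·P⁻¹ = [[−16, −1], [32, 1]] · [[1, 1], [−2, −1]] = [[−14, −15], [30, 31]].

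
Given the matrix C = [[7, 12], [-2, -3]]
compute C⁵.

tr C = 4 and det C = 3, so the characteristic polynomial is λ² − (4)λ + (3) with roots 3 and 1.
Eigenvectors give P = [[-3, 2], [1, -1]] with P⁻¹ = [[-1, -2], [-1, -3]], and C = P·diag(3, 1)·P⁻¹.
Then C⁵ = P·diag(243, 1)·P⁻¹ = [[-729, 2], [243, -1]] · [[-1, -2], [-1, -3]] = [[727, 1452], [-242, -483]].

[[727, 1452], [-242, -483]]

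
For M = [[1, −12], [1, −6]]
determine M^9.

[[57001, −230052], [19171, −77196]]

tr M = −5 and det M = 6, so the characteristic polynomial is λ² − (−5)λ + (6) with roots −2 and −3.
Eigenvectors give P = [[4, −3], [1, −1]] with P⁻¹ = [[1, −3], [1, −4]], and M = P·diag(−2, −3)·P⁻¹.
Then M^9 = P·diag(−512, −19683)·P⁻¹ = [[−2048, 59049], [−512, 19683]] · [[1, −3], [1, −4]] = [[57001, −230052], [19171, −77196]].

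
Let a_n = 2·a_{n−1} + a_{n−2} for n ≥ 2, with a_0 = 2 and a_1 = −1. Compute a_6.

−12

With companion matrix A = [[2, 1], [1, 0]], [a_n, a_{n−1}]ᵀ = A·[a_{n−1}, a_{n−2}]ᵀ, so [a_6, a_5]ᵀ = A^5·[a_1, a_0]ᵀ.
A^5 = [[70, 29], [29, 12]], giving [a_6, a_5]ᵀ = [[−12], [−5]].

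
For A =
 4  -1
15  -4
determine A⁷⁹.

[[4, -1], [15, -4]]

A² = I (check: tr A = 0 and det A = -1), so A⁷⁹ = A since 79 is odd.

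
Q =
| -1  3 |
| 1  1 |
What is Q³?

[[-4, 12], [4, 4]]

Q² = [[4, 0], [0, 4]]
Q³ = [[-4, 12], [4, 4]]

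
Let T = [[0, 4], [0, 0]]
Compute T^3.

T is strictly triangular, hence nilpotent: T^2 = 0, so T^3 = 0.

[[0, 0], [0, 0]]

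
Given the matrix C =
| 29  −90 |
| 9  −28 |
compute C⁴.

[[151, −450], [45, −134]]

tr C = 1 and det C = −2, so the characteristic polynomial is λ² − (1)λ + (−2) with roots 2 and −1.
Eigenvectors give P = [[−10, −3], [−3, −1]] with P⁻¹ = [[−1, 3], [3, −10]], and C = P·diag(2, −1)·P⁻¹.
Then C⁴ = P·diag(16, 1)·P⁻¹ = [[−160, −3], [−48, −1]] · [[−1, 3], [3, −10]] = [[151, −450], [45, −134]].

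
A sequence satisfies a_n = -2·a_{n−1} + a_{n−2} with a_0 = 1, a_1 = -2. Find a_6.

With companion matrix A = [[-2, 1], [1, 0]], [a_n, a_{n−1}]ᵀ = A·[a_{n−1}, a_{n−2}]ᵀ, so [a_6, a_5]ᵀ = A⁵·[a_1, a_0]ᵀ.
A⁵ = [[-70, 29], [29, -12]], giving [a_6, a_5]ᵀ = [[169], [-70]].

169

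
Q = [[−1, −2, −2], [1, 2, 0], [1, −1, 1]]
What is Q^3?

[[3, 6, 6], [−1, 4, −4], [−5, −7, 1]]

Q^2 = [[−3, 0, 0], [1, 2, −2], [−1, −5, −1]]
Q^3 = [[3, 6, 6], [−1, 4, −4], [−5, −7, 1]]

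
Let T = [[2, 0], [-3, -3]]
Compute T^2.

[[4, 0], [3, 9]]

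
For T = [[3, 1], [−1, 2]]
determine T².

[[8, 5], [−5, 3]]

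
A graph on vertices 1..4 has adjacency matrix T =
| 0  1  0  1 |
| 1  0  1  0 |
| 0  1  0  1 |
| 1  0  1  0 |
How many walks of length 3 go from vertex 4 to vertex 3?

4

The number of length-3 walks from vertex 4 to vertex 3 is entry (4,3) of T³, where T is the adjacency matrix.
T² = [[2, 0, 2, 0], [0, 2, 0, 2], [2, 0, 2, 0], [0, 2, 0, 2]]
T³ = [[0, 4, 0, 4], [4, 0, 4, 0], [0, 4, 0, 4], [4, 0, 4, 0]]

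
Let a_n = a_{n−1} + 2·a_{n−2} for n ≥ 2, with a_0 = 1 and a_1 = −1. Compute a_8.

1

With companion matrix C = [[1, 2], [1, 0]], [a_n, a_{n−1}]ᵀ = C·[a_{n−1}, a_{n−2}]ᵀ, so [a_8, a_7]ᵀ = C⁷·[a_1, a_0]ᵀ.
C⁷ = [[85, 86], [43, 42]], giving [a_8, a_7]ᵀ = [[1], [−1]].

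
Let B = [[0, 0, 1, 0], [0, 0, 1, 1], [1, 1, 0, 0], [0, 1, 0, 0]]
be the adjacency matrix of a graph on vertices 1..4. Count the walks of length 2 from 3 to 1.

0

The number of length-2 walks from vertex 3 to vertex 1 is entry (3,1) of B², where B is the adjacency matrix.
B² = [[1, 1, 0, 0], [1, 2, 0, 0], [0, 0, 2, 1], [0, 0, 1, 1]]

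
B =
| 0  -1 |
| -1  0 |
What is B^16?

[[1, 0], [0, 1]]

B² = I (check: tr B = 0 and det B = -1), so B^16 = I since 16 is even.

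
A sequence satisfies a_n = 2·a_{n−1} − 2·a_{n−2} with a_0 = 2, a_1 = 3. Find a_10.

32

With companion matrix M = [[2, −2], [1, 0]], [a_n, a_{n−1}]ᵀ = M·[a_{n−1}, a_{n−2}]ᵀ, so [a_10, a_9]ᵀ = M⁹·[a_1, a_0]ᵀ.
M⁹ = [[32, −32], [16, 0]], giving [a_10, a_9]ᵀ = [[32], [48]].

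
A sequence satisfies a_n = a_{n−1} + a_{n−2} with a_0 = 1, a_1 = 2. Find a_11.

With companion matrix Q = [[1, 1], [1, 0]], [a_n, a_{n−1}]ᵀ = Q·[a_{n−1}, a_{n−2}]ᵀ, so [a_11, a_10]ᵀ = Q¹⁰·[a_1, a_0]ᵀ.
Q¹⁰ = [[89, 55], [55, 34]], giving [a_11, a_10]ᵀ = [[233], [144]].

233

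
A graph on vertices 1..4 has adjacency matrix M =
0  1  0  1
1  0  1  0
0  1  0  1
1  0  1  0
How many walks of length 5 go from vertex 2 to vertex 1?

16

The number of length-5 walks from vertex 2 to vertex 1 is entry (2,1) of M^5, where M is the adjacency matrix.
M^2 = [[2, 0, 2, 0], [0, 2, 0, 2], [2, 0, 2, 0], [0, 2, 0, 2]]
M^3 = [[0, 4, 0, 4], [4, 0, 4, 0], [0, 4, 0, 4], [4, 0, 4, 0]]
M^4 = [[8, 0, 8, 0], [0, 8, 0, 8], [8, 0, 8, 0], [0, 8, 0, 8]]
M^5 = [[0, 16, 0, 16], [16, 0, 16, 0], [0, 16, 0, 16], [16, 0, 16, 0]]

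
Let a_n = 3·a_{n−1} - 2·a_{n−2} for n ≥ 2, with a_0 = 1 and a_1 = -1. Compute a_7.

With companion matrix A = [[3, -2], [1, 0]], [a_n, a_{n−1}]ᵀ = A·[a_{n−1}, a_{n−2}]ᵀ, so [a_7, a_6]ᵀ = A⁶·[a_1, a_0]ᵀ.
A⁶ = [[127, -126], [63, -62]], giving [a_7, a_6]ᵀ = [[-253], [-125]].

-253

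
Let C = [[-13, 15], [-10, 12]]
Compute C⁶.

[[2059, -1995], [1330, -1266]]

tr C = -1 and det C = -6, so the characteristic polynomial is λ² − (-1)λ + (-6) with roots -3 and 2.
Eigenvectors give P = [[3, 1], [2, 1]] with P⁻¹ = [[1, -1], [-2, 3]], and C = P·diag(-3, 2)·P⁻¹.
Then C⁶ = P·diag(729, 64)·P⁻¹ = [[2187, 64], [1458, 64]] · [[1, -1], [-2, 3]] = [[2059, -1995], [1330, -1266]].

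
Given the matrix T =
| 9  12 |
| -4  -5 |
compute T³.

tr T = 4 and det T = 3, so the characteristic polynomial is λ² − (4)λ + (3) with roots 1 and 3.
Eigenvectors give P = [[-3, -2], [2, 1]] with P⁻¹ = [[1, 2], [-2, -3]], and T = P·diag(1, 3)·P⁻¹.
Then T³ = P·diag(1, 27)·P⁻¹ = [[-3, -54], [2, 27]] · [[1, 2], [-2, -3]] = [[105, 156], [-52, -77]].

[[105, 156], [-52, -77]]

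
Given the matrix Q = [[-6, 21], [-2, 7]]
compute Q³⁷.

[[-6, 21], [-2, 7]]

Q² = Q (a projection; rank 1, trace 1), so Q³⁷ = Q.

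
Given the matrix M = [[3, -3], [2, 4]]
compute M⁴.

[[-285, -273], [182, -194]]

M² = [[3, -21], [14, 10]]
M³ = [[-33, -93], [62, -2]]
M⁴ = [[-285, -273], [182, -194]]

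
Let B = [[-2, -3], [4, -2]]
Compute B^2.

[[-8, 12], [-16, -8]]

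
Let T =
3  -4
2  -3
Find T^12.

T² = I (check: tr T = 0 and det T = -1), so T^12 = I since 12 is even.

[[1, 0], [0, 1]]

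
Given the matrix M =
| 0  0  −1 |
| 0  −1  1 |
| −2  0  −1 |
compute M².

[[2, 0, 1], [−2, 1, −2], [2, 0, 3]]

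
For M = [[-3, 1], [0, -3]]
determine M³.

M² = [[9, -6], [0, 9]]
M³ = [[-27, 27], [0, -27]]

[[-27, 27], [0, -27]]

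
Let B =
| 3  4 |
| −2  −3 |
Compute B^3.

[[3, 4], [−2, −3]]

B² = I (check: tr B = 0 and det B = −1), so B^3 = B since 3 is odd.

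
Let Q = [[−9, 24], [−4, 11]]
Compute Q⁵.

tr Q = 2 and det Q = −3, so the characteristic polynomial is λ² − (2)λ + (−3) with roots 3 and −1.
Eigenvectors give P = [[2, −3], [1, −1]] with P⁻¹ = [[−1, 3], [−1, 2]], and Q = P·diag(3, −1)·P⁻¹.
Then Q⁵ = P·diag(243, −1)·P⁻¹ = [[486, 3], [243, 1]] · [[−1, 3], [−1, 2]] = [[−489, 1464], [−244, 731]].

[[−489, 1464], [−244, 731]]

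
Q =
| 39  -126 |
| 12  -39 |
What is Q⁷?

tr Q = 0 and det Q = -9, so the characteristic polynomial is λ² − (0)λ + (-9) with roots -3 and 3.
Eigenvectors give P = [[3, 7], [1, 2]] with P⁻¹ = [[-2, 7], [1, -3]], and Q = P·diag(-3, 3)·P⁻¹.
Then Q⁷ = P·diag(-2187, 2187)·P⁻¹ = [[-6561, 15309], [-2187, 4374]] · [[-2, 7], [1, -3]] = [[28431, -91854], [8748, -28431]].

[[28431, -91854], [8748, -28431]]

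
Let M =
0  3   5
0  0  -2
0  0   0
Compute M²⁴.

M is strictly triangular, hence nilpotent: M³ = 0, so M²⁴ = 0.

[[0, 0, 0], [0, 0, 0], [0, 0, 0]]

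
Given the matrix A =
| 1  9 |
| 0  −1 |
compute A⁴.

A² = I (check: tr A = 0 and det A = −1), so A⁴ = I since 4 is even.

[[1, 0], [0, 1]]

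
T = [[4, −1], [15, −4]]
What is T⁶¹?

[[4, −1], [15, −4]]

T² = I (check: tr T = 0 and det T = −1), so T⁶¹ = T since 61 is odd.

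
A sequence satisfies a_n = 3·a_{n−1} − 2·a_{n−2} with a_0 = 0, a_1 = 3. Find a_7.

381

With companion matrix C = [[3, −2], [1, 0]], [a_n, a_{n−1}]ᵀ = C·[a_{n−1}, a_{n−2}]ᵀ, so [a_7, a_6]ᵀ = C^6·[a_1, a_0]ᵀ.
C^6 = [[127, −126], [63, −62]], giving [a_7, a_6]ᵀ = [[381], [189]].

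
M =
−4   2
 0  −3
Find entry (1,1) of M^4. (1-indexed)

256

M^2 = [[16, −14], [0, 9]]
M^3 = [[−64, 74], [0, −27]]
M^4 = [[256, −350], [0, 81]]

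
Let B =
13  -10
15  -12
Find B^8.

[[19171, -12610], [18915, -12354]]

tr B = 1 and det B = -6, so the characteristic polynomial is λ² − (1)λ + (-6) with roots -2 and 3.
Eigenvectors give P = [[-2, 1], [-3, 1]] with P⁻¹ = [[1, -1], [3, -2]], and B = P·diag(-2, 3)·P⁻¹.
Then B^8 = P·diag(256, 6561)·P⁻¹ = [[-512, 6561], [-768, 6561]] · [[1, -1], [3, -2]] = [[19171, -12610], [18915, -12354]].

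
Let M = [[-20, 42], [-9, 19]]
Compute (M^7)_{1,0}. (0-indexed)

-387

tr M = -1 and det M = -2, so the characteristic polynomial is λ² − (-1)λ + (-2) with roots 1 and -2.
Eigenvectors give P = [[2, 7], [1, 3]] with P⁻¹ = [[-3, 7], [1, -2]], and M = P·diag(1, -2)·P⁻¹.
Then M^7 = P·diag(1, -128)·P⁻¹ = [[2, -896], [1, -384]] · [[-3, 7], [1, -2]] = [[-902, 1806], [-387, 775]].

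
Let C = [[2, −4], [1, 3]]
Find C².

[[0, −20], [5, 5]]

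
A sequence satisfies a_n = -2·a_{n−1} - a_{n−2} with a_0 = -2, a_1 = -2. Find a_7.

-26

With companion matrix A = [[-2, -1], [1, 0]], [a_n, a_{n−1}]ᵀ = A·[a_{n−1}, a_{n−2}]ᵀ, so [a_7, a_6]ᵀ = A⁶·[a_1, a_0]ᵀ.
A⁶ = [[7, 6], [-6, -5]], giving [a_7, a_6]ᵀ = [[-26], [22]].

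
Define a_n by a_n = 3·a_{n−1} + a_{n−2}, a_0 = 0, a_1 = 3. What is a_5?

327

With companion matrix B = [[3, 1], [1, 0]], [a_n, a_{n−1}]ᵀ = B·[a_{n−1}, a_{n−2}]ᵀ, so [a_5, a_4]ᵀ = B⁴·[a_1, a_0]ᵀ.
B⁴ = [[109, 33], [33, 10]], giving [a_5, a_4]ᵀ = [[327], [99]].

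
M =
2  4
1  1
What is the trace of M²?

13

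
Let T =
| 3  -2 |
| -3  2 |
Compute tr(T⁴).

625

T² = [[15, -10], [-15, 10]]
T³ = [[75, -50], [-75, 50]]
T⁴ = [[375, -250], [-375, 250]]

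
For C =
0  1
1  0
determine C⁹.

C² = I (check: tr C = 0 and det C = −1), so C⁹ = C since 9 is odd.

[[0, 1], [1, 0]]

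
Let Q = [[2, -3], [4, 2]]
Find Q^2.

[[-8, -12], [16, -8]]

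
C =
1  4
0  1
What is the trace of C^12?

2

C = I + N where N = [[0, 4], [0, 0]] is strictly upper-triangular, so N^2 = 0.
(I + N)^12 = I + 12·N = [[1, 48], [0, 1]].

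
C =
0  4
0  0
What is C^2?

[[0, 0], [0, 0]]

C is strictly triangular, hence nilpotent: C^2 = 0, so C^2 = 0.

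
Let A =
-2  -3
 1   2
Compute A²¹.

[[-2, -3], [1, 2]]

A² = I (check: tr A = 0 and det A = -1), so A²¹ = A since 21 is odd.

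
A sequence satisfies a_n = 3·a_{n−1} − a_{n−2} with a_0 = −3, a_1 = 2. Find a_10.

21282

With companion matrix C = [[3, −1], [1, 0]], [a_n, a_{n−1}]ᵀ = C·[a_{n−1}, a_{n−2}]ᵀ, so [a_10, a_9]ᵀ = C⁹·[a_1, a_0]ᵀ.
C⁹ = [[6765, −2584], [2584, −987]], giving [a_10, a_9]ᵀ = [[21282], [8129]].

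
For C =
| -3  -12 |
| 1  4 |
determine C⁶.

[[-3, -12], [1, 4]]

C² = C (a projection; rank 1, trace 1), so C⁶ = C.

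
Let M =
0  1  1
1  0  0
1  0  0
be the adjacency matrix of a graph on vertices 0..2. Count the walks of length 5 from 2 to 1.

0

The number of length-5 walks from vertex 2 to vertex 1 is entry (2,1) of M^5, where M is the adjacency matrix.
M^2 = [[2, 0, 0], [0, 1, 1], [0, 1, 1]]
M^3 = [[0, 2, 2], [2, 0, 0], [2, 0, 0]]
M^4 = [[4, 0, 0], [0, 2, 2], [0, 2, 2]]
M^5 = [[0, 4, 4], [4, 0, 0], [4, 0, 0]]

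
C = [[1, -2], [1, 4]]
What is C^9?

[[-18659, -38342], [19171, 38854]]

tr C = 5 and det C = 6, so the characteristic polynomial is λ² − (5)λ + (6) with roots 3 and 2.
Eigenvectors give P = [[-1, -2], [1, 1]] with P⁻¹ = [[1, 2], [-1, -1]], and C = P·diag(3, 2)·P⁻¹.
Then C^9 = P·diag(19683, 512)·P⁻¹ = [[-19683, -1024], [19683, 512]] · [[1, 2], [-1, -1]] = [[-18659, -38342], [19171, 38854]].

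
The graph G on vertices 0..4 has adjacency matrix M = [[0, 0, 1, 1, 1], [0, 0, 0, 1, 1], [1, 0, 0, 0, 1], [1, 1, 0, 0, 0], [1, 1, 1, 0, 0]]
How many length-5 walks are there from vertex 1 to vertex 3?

20

The number of length-5 walks from vertex 1 to vertex 3 is entry (1,3) of M^5, where M is the adjacency matrix.
M^2 = [[3, 2, 1, 0, 1], [2, 2, 1, 0, 0], [1, 1, 2, 1, 1], [0, 0, 1, 2, 2], [1, 0, 1, 2, 3]]
M^3 = [[2, 1, 4, 5, 6], [1, 0, 2, 4, 5], [4, 2, 2, 2, 4], [5, 4, 2, 0, 1], [6, 5, 4, 1, 2]]
M^4 = [[15, 11, 8, 3, 7], [11, 9, 6, 1, 3], [8, 6, 8, 6, 8], [3, 1, 6, 9, 11], [7, 3, 8, 11, 15]]
M^5 = [[18, 10, 22, 26, 34], [10, 4, 14, 20, 26], [22, 14, 16, 14, 22], [26, 20, 14, 4, 10], [34, 26, 22, 10, 18]]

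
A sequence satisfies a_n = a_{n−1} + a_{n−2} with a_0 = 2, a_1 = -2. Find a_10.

-42

With companion matrix Q = [[1, 1], [1, 0]], [a_n, a_{n−1}]ᵀ = Q·[a_{n−1}, a_{n−2}]ᵀ, so [a_10, a_9]ᵀ = Q^9·[a_1, a_0]ᵀ.
Q^9 = [[55, 34], [34, 21]], giving [a_10, a_9]ᵀ = [[-42], [-26]].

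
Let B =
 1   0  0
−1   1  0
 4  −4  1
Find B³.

B = I + N where N = [[0, 0, 0], [−1, 0, 0], [4, −4, 0]] is strictly lower-triangular, so N³ = 0.
(I + N)³ = I + 3·N + 3·N² = [[1, 0, 0], [−3, 1, 0], [24, −12, 1]].

[[1, 0, 0], [−3, 1, 0], [24, −12, 1]]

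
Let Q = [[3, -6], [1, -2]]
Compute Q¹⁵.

[[3, -6], [1, -2]]

Q² = Q (a projection; rank 1, trace 1), so Q¹⁵ = Q.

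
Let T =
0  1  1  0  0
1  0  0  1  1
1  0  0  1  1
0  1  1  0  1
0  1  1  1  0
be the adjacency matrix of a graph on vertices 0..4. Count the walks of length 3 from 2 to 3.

The number of length-3 walks from vertex 2 to vertex 3 is entry (2,3) of T^3, where T is the adjacency matrix.
T^2 = [[2, 0, 0, 2, 2], [0, 3, 3, 1, 1], [0, 3, 3, 1, 1], [2, 1, 1, 3, 2], [2, 1, 1, 2, 3]]
T^3 = [[0, 6, 6, 2, 2], [6, 2, 2, 7, 7], [6, 2, 2, 7, 7], [2, 7, 7, 4, 5], [2, 7, 7, 5, 4]]

7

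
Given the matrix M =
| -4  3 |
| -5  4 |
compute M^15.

M² = I (check: tr M = 0 and det M = -1), so M^15 = M since 15 is odd.

[[-4, 3], [-5, 4]]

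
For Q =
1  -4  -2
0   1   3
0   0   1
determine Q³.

Q = I + N where N = [[0, -4, -2], [0, 0, 3], [0, 0, 0]] is strictly upper-triangular, so N³ = 0.
(I + N)³ = I + 3·N + 3·N² = [[1, -12, -42], [0, 1, 9], [0, 0, 1]].

[[1, -12, -42], [0, 1, 9], [0, 0, 1]]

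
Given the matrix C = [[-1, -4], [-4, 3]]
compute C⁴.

[[353, -336], [-336, 689]]

C² = [[17, -8], [-8, 25]]
C³ = [[15, -92], [-92, 107]]
C⁴ = [[353, -336], [-336, 689]]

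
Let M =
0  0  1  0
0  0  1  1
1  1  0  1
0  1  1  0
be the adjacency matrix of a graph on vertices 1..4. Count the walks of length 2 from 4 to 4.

The number of length-2 walks from vertex 4 to vertex 4 is entry (4,4) of M^2, where M is the adjacency matrix.
M^2 = [[1, 1, 0, 1], [1, 2, 1, 1], [0, 1, 3, 1], [1, 1, 1, 2]]

2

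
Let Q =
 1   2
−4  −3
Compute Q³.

Q² = [[−7, −4], [8, 1]]
Q³ = [[9, −2], [4, 13]]

[[9, −2], [4, 13]]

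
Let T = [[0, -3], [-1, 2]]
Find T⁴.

[[21, -60], [-20, 61]]

T² = [[3, -6], [-2, 7]]
T³ = [[6, -21], [-7, 20]]
T⁴ = [[21, -60], [-20, 61]]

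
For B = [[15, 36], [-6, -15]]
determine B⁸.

[[6561, 0], [0, 6561]]

tr B = 0 and det B = -9, so the characteristic polynomial is λ² − (0)λ + (-9) with roots -3 and 3.
Eigenvectors give P = [[-2, 3], [1, -1]] with P⁻¹ = [[1, 3], [1, 2]], and B = P·diag(-3, 3)·P⁻¹.
Then B⁸ = P·diag(6561, 6561)·P⁻¹ = [[-13122, 19683], [6561, -6561]] · [[1, 3], [1, 2]] = [[6561, 0], [0, 6561]].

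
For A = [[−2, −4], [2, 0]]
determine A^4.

A^2 = [[−4, 8], [−4, −8]]
A^3 = [[24, 16], [−8, 16]]
A^4 = [[−16, −96], [48, 32]]

[[−16, −96], [48, 32]]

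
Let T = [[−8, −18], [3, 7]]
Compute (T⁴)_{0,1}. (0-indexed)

tr T = −1 and det T = −2, so the characteristic polynomial is λ² − (−1)λ + (−2) with roots 1 and −2.
Eigenvectors give P = [[−2, 3], [1, −1]] with P⁻¹ = [[1, 3], [1, 2]], and T = P·diag(1, −2)·P⁻¹.
Then T⁴ = P·diag(1, 16)·P⁻¹ = [[−2, 48], [1, −16]] · [[1, 3], [1, 2]] = [[46, 90], [−15, −29]].

90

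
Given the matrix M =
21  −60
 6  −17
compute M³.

tr M = 4 and det M = 3, so the characteristic polynomial is λ² − (4)λ + (3) with roots 3 and 1.
Eigenvectors give P = [[10, 3], [3, 1]] with P⁻¹ = [[1, −3], [−3, 10]], and M = P·diag(3, 1)·P⁻¹.
Then M³ = P·diag(27, 1)·P⁻¹ = [[270, 3], [81, 1]] · [[1, −3], [−3, 10]] = [[261, −780], [78, −233]].

[[261, −780], [78, −233]]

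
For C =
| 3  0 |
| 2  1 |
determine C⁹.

tr C = 4 and det C = 3, so the characteristic polynomial is λ² − (4)λ + (3) with roots 3 and 1.
Eigenvectors give P = [[1, 0], [1, 1]] with P⁻¹ = [[1, 0], [−1, 1]], and C = P·diag(3, 1)·P⁻¹.
Then C⁹ = P·diag(19683, 1)·P⁻¹ = [[19683, 0], [19683, 1]] · [[1, 0], [−1, 1]] = [[19683, 0], [19682, 1]].

[[19683, 0], [19682, 1]]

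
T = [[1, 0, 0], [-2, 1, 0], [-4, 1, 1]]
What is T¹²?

T = I + N where N = [[0, 0, 0], [-2, 0, 0], [-4, 1, 0]] is strictly lower-triangular, so N³ = 0.
(I + N)¹² = I + 12·N + 66·N² = [[1, 0, 0], [-24, 1, 0], [-180, 12, 1]].

[[1, 0, 0], [-24, 1, 0], [-180, 12, 1]]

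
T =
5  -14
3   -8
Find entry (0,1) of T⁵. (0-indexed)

-434

tr T = -3 and det T = 2, so the characteristic polynomial is λ² − (-3)λ + (2) with roots -2 and -1.
Eigenvectors give P = [[-2, 7], [-1, 3]] with P⁻¹ = [[3, -7], [1, -2]], and T = P·diag(-2, -1)·P⁻¹.
Then T⁵ = P·diag(-32, -1)·P⁻¹ = [[64, -7], [32, -3]] · [[3, -7], [1, -2]] = [[185, -434], [93, -218]].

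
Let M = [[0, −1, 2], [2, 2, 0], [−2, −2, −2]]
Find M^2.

[[−6, −6, −4], [4, 2, 4], [0, 2, 0]]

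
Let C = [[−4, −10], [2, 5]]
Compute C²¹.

C² = C (a projection; rank 1, trace 1), so C²¹ = C.

[[−4, −10], [2, 5]]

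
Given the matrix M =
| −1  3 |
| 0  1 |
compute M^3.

[[−1, 3], [0, 1]]

M² = I (check: tr M = 0 and det M = −1), so M^3 = M since 3 is odd.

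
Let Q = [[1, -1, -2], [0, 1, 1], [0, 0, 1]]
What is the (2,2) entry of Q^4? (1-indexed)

Q = I + N where N = [[0, -1, -2], [0, 0, 1], [0, 0, 0]] is strictly upper-triangular, so N^3 = 0.
(I + N)^4 = I + 4·N + 6·N^2 = [[1, -4, -14], [0, 1, 4], [0, 0, 1]].

1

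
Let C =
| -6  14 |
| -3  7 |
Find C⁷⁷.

[[-6, 14], [-3, 7]]

C² = C (a projection; rank 1, trace 1), so C⁷⁷ = C.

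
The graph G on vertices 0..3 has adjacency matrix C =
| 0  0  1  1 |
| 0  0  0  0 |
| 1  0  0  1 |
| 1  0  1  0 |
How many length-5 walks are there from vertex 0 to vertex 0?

The number of length-5 walks from vertex 0 to vertex 0 is entry (0,0) of C⁵, where C is the adjacency matrix.
C² = [[2, 0, 1, 1], [0, 0, 0, 0], [1, 0, 2, 1], [1, 0, 1, 2]]
C³ = [[2, 0, 3, 3], [0, 0, 0, 0], [3, 0, 2, 3], [3, 0, 3, 2]]
C⁴ = [[6, 0, 5, 5], [0, 0, 0, 0], [5, 0, 6, 5], [5, 0, 5, 6]]
C⁵ = [[10, 0, 11, 11], [0, 0, 0, 0], [11, 0, 10, 11], [11, 0, 11, 10]]

10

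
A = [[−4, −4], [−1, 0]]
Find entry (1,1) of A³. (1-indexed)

−96

A² = [[20, 16], [4, 4]]
A³ = [[−96, −80], [−20, −16]]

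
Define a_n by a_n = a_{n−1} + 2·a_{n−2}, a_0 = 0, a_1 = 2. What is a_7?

With companion matrix T = [[1, 2], [1, 0]], [a_n, a_{n−1}]ᵀ = T·[a_{n−1}, a_{n−2}]ᵀ, so [a_7, a_6]ᵀ = T^6·[a_1, a_0]ᵀ.
T^6 = [[43, 42], [21, 22]], giving [a_7, a_6]ᵀ = [[86], [42]].

86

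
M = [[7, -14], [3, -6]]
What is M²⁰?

M² = M (a projection; rank 1, trace 1), so M²⁰ = M.

[[7, -14], [3, -6]]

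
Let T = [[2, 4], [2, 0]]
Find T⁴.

T² = [[12, 8], [4, 8]]
T³ = [[40, 48], [24, 16]]
T⁴ = [[176, 160], [80, 96]]

[[176, 160], [80, 96]]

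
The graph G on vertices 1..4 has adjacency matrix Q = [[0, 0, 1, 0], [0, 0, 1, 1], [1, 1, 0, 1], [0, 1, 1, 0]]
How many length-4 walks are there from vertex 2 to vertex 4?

6

The number of length-4 walks from vertex 2 to vertex 4 is entry (2,4) of Q⁴, where Q is the adjacency matrix.
Q² = [[1, 1, 0, 1], [1, 2, 1, 1], [0, 1, 3, 1], [1, 1, 1, 2]]
Q³ = [[0, 1, 3, 1], [1, 2, 4, 3], [3, 4, 2, 4], [1, 3, 4, 2]]
Q⁴ = [[3, 4, 2, 4], [4, 7, 6, 6], [2, 6, 11, 6], [4, 6, 6, 7]]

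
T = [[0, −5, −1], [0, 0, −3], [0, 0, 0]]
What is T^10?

T is strictly triangular, hence nilpotent: T^3 = 0, so T^10 = 0.

[[0, 0, 0], [0, 0, 0], [0, 0, 0]]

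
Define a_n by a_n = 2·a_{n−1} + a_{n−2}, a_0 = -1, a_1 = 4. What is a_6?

With companion matrix A = [[2, 1], [1, 0]], [a_n, a_{n−1}]ᵀ = A·[a_{n−1}, a_{n−2}]ᵀ, so [a_6, a_5]ᵀ = A⁵·[a_1, a_0]ᵀ.
A⁵ = [[70, 29], [29, 12]], giving [a_6, a_5]ᵀ = [[251], [104]].

251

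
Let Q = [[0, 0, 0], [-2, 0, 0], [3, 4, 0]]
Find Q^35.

[[0, 0, 0], [0, 0, 0], [0, 0, 0]]

Q is strictly triangular, hence nilpotent: Q^3 = 0, so Q^35 = 0.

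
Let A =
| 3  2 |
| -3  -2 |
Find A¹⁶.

[[3, 2], [-3, -2]]

A² = A (a projection; rank 1, trace 1), so A¹⁶ = A.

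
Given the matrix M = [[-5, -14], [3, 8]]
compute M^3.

tr M = 3 and det M = 2, so the characteristic polynomial is λ² − (3)λ + (2) with roots 1 and 2.
Eigenvectors give P = [[7, -2], [-3, 1]] with P⁻¹ = [[1, 2], [3, 7]], and M = P·diag(1, 2)·P⁻¹.
Then M^3 = P·diag(1, 8)·P⁻¹ = [[7, -16], [-3, 8]] · [[1, 2], [3, 7]] = [[-41, -98], [21, 50]].

[[-41, -98], [21, 50]]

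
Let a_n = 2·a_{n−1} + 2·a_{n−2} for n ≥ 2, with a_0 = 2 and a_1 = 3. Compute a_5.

With companion matrix T = [[2, 2], [1, 0]], [a_n, a_{n−1}]ᵀ = T·[a_{n−1}, a_{n−2}]ᵀ, so [a_5, a_4]ᵀ = T⁴·[a_1, a_0]ᵀ.
T⁴ = [[44, 32], [16, 12]], giving [a_5, a_4]ᵀ = [[196], [72]].

196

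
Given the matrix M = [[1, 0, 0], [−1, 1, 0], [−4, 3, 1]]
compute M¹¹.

M = I + N where N = [[0, 0, 0], [−1, 0, 0], [−4, 3, 0]] is strictly lower-triangular, so N³ = 0.
(I + N)¹¹ = I + 11·N + 55·N² = [[1, 0, 0], [−11, 1, 0], [−209, 33, 1]].

[[1, 0, 0], [−11, 1, 0], [−209, 33, 1]]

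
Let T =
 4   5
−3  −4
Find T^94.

T² = I (check: tr T = 0 and det T = −1), so T^94 = I since 94 is even.

[[1, 0], [0, 1]]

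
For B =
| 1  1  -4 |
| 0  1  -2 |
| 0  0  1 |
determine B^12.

[[1, 12, -180], [0, 1, -24], [0, 0, 1]]

B = I + N where N = [[0, 1, -4], [0, 0, -2], [0, 0, 0]] is strictly upper-triangular, so N^3 = 0.
(I + N)^12 = I + 12·N + 66·N^2 = [[1, 12, -180], [0, 1, -24], [0, 0, 1]].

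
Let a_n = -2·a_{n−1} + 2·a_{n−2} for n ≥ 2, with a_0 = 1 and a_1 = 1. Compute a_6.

-32

With companion matrix M = [[-2, 2], [1, 0]], [a_n, a_{n−1}]ᵀ = M·[a_{n−1}, a_{n−2}]ᵀ, so [a_6, a_5]ᵀ = M^5·[a_1, a_0]ᵀ.
M^5 = [[-120, 88], [44, -32]], giving [a_6, a_5]ᵀ = [[-32], [12]].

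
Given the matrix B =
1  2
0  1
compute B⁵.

B = I + N where N = [[0, 2], [0, 0]] is strictly upper-triangular, so N² = 0.
(I + N)⁵ = I + 5·N = [[1, 10], [0, 1]].

[[1, 10], [0, 1]]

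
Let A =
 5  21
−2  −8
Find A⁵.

[[185, 651], [−62, −218]]

tr A = −3 and det A = 2, so the characteristic polynomial is λ² − (−3)λ + (2) with roots −1 and −2.
Eigenvectors give P = [[7, −3], [−2, 1]] with P⁻¹ = [[1, 3], [2, 7]], and A = P·diag(−1, −2)·P⁻¹.
Then A⁵ = P·diag(−1, −32)·P⁻¹ = [[−7, 96], [2, −32]] · [[1, 3], [2, 7]] = [[185, 651], [−62, −218]].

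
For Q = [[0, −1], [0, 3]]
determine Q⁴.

[[0, −27], [0, 81]]

Q² = [[0, −3], [0, 9]]
Q³ = [[0, −9], [0, 27]]
Q⁴ = [[0, −27], [0, 81]]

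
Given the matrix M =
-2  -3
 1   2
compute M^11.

[[-2, -3], [1, 2]]

M² = I (check: tr M = 0 and det M = -1), so M^11 = M since 11 is odd.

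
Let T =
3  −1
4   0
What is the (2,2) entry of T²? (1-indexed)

−4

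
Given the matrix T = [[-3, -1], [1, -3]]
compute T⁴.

[[28, 96], [-96, 28]]

T² = [[8, 6], [-6, 8]]
T³ = [[-18, -26], [26, -18]]
T⁴ = [[28, 96], [-96, 28]]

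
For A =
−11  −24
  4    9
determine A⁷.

tr A = −2 and det A = −3, so the characteristic polynomial is λ² − (−2)λ + (−3) with roots −3 and 1.
Eigenvectors give P = [[3, 2], [−1, −1]] with P⁻¹ = [[1, 2], [−1, −3]], and A = P·diag(−3, 1)·P⁻¹.
Then A⁷ = P·diag(−2187, 1)·P⁻¹ = [[−6561, 2], [2187, −1]] · [[1, 2], [−1, −3]] = [[−6563, −13128], [2188, 4377]].

[[−6563, −13128], [2188, 4377]]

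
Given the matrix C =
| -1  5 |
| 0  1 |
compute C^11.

[[-1, 5], [0, 1]]

C² = I (check: tr C = 0 and det C = -1), so C^11 = C since 11 is odd.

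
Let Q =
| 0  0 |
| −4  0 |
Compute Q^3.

Q is strictly triangular, hence nilpotent: Q^2 = 0, so Q^3 = 0.

[[0, 0], [0, 0]]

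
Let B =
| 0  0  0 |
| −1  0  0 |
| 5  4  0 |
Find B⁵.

B is strictly triangular, hence nilpotent: B³ = 0, so B⁵ = 0.

[[0, 0, 0], [0, 0, 0], [0, 0, 0]]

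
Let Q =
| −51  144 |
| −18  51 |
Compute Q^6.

[[729, 0], [0, 729]]

tr Q = 0 and det Q = −9, so the characteristic polynomial is λ² − (0)λ + (−9) with roots 3 and −3.
Eigenvectors give P = [[−8, 3], [−3, 1]] with P⁻¹ = [[1, −3], [3, −8]], and Q = P·diag(3, −3)·P⁻¹.
Then Q^6 = P·diag(729, 729)·P⁻¹ = [[−5832, 2187], [−2187, 729]] · [[1, −3], [3, −8]] = [[729, 0], [0, 729]].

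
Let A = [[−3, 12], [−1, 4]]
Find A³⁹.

[[−3, 12], [−1, 4]]

A² = A (a projection; rank 1, trace 1), so A³⁹ = A.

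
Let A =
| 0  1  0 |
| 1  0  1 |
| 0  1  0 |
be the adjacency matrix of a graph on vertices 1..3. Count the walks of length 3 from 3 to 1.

0

The number of length-3 walks from vertex 3 to vertex 1 is entry (3,1) of A^3, where A is the adjacency matrix.
A^2 = [[1, 0, 1], [0, 2, 0], [1, 0, 1]]
A^3 = [[0, 2, 0], [2, 0, 2], [0, 2, 0]]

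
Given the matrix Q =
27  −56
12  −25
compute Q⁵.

tr Q = 2 and det Q = −3, so the characteristic polynomial is λ² − (2)λ + (−3) with roots 3 and −1.
Eigenvectors give P = [[7, 2], [3, 1]] with P⁻¹ = [[1, −2], [−3, 7]], and Q = P·diag(3, −1)·P⁻¹.
Then Q⁵ = P·diag(243, −1)·P⁻¹ = [[1701, −2], [729, −1]] · [[1, −2], [−3, 7]] = [[1707, −3416], [732, −1465]].

[[1707, −3416], [732, −1465]]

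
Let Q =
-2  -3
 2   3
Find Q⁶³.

[[-2, -3], [2, 3]]

Q² = Q (a projection; rank 1, trace 1), so Q⁶³ = Q.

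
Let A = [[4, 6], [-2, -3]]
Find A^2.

[[4, 6], [-2, -3]]

A² = A (a projection; rank 1, trace 1), so A^2 = A.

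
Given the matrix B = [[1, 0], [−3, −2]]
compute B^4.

[[1, 0], [15, 16]]

tr B = −1 and det B = −2, so the characteristic polynomial is λ² − (−1)λ + (−2) with roots −2 and 1.
Eigenvectors give P = [[0, −1], [1, 1]] with P⁻¹ = [[1, 1], [−1, 0]], and B = P·diag(−2, 1)·P⁻¹.
Then B^4 = P·diag(16, 1)·P⁻¹ = [[0, −1], [16, 1]] · [[1, 1], [−1, 0]] = [[1, 0], [15, 16]].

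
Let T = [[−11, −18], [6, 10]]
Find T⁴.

[[61, 90], [−30, −44]]

tr T = −1 and det T = −2, so the characteristic polynomial is λ² − (−1)λ + (−2) with roots 1 and −2.
Eigenvectors give P = [[−3, −2], [2, 1]] with P⁻¹ = [[1, 2], [−2, −3]], and T = P·diag(1, −2)·P⁻¹.
Then T⁴ = P·diag(1, 16)·P⁻¹ = [[−3, −32], [2, 16]] · [[1, 2], [−2, −3]] = [[61, 90], [−30, −44]].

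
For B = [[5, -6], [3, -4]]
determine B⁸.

tr B = 1 and det B = -2, so the characteristic polynomial is λ² − (1)λ + (-2) with roots 2 and -1.
Eigenvectors give P = [[2, -1], [1, -1]] with P⁻¹ = [[1, -1], [1, -2]], and B = P·diag(2, -1)·P⁻¹.
Then B⁸ = P·diag(256, 1)·P⁻¹ = [[512, -1], [256, -1]] · [[1, -1], [1, -2]] = [[511, -510], [255, -254]].

[[511, -510], [255, -254]]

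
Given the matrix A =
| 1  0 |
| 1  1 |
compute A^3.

[[1, 0], [3, 1]]

A = I + N where N = [[0, 0], [1, 0]] is strictly lower-triangular, so N^2 = 0.
(I + N)^3 = I + 3·N = [[1, 0], [3, 1]].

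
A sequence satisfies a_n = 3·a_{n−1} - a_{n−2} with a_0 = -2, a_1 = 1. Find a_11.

31241

With companion matrix M = [[3, -1], [1, 0]], [a_n, a_{n−1}]ᵀ = M·[a_{n−1}, a_{n−2}]ᵀ, so [a_11, a_10]ᵀ = M¹⁰·[a_1, a_0]ᵀ.
M¹⁰ = [[17711, -6765], [6765, -2584]], giving [a_11, a_10]ᵀ = [[31241], [11933]].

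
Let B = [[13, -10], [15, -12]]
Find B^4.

[[211, -130], [195, -114]]

tr B = 1 and det B = -6, so the characteristic polynomial is λ² − (1)λ + (-6) with roots -2 and 3.
Eigenvectors give P = [[-2, 1], [-3, 1]] with P⁻¹ = [[1, -1], [3, -2]], and B = P·diag(-2, 3)·P⁻¹.
Then B^4 = P·diag(16, 81)·P⁻¹ = [[-32, 81], [-48, 81]] · [[1, -1], [3, -2]] = [[211, -130], [195, -114]].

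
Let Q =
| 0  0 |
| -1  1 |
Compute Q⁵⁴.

Q² = Q (a projection; rank 1, trace 1), so Q⁵⁴ = Q.

[[0, 0], [-1, 1]]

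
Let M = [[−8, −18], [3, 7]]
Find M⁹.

[[−1538, −3078], [513, 1027]]

tr M = −1 and det M = −2, so the characteristic polynomial is λ² − (−1)λ + (−2) with roots −2 and 1.
Eigenvectors give P = [[−3, −2], [1, 1]] with P⁻¹ = [[−1, −2], [1, 3]], and M = P·diag(−2, 1)·P⁻¹.
Then M⁹ = P·diag(−512, 1)·P⁻¹ = [[1536, −2], [−512, 1]] · [[−1, −2], [1, 3]] = [[−1538, −3078], [513, 1027]].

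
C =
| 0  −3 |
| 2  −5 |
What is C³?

tr C = −5 and det C = 6, so the characteristic polynomial is λ² − (−5)λ + (6) with roots −3 and −2.
Eigenvectors give P = [[1, 3], [1, 2]] with P⁻¹ = [[−2, 3], [1, −1]], and C = P·diag(−3, −2)·P⁻¹.
Then C³ = P·diag(−27, −8)·P⁻¹ = [[−27, −24], [−27, −16]] · [[−2, 3], [1, −1]] = [[30, −57], [38, −65]].

[[30, −57], [38, −65]]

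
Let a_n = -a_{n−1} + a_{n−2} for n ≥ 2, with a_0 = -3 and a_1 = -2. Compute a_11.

With companion matrix M = [[-1, 1], [1, 0]], [a_n, a_{n−1}]ᵀ = M·[a_{n−1}, a_{n−2}]ᵀ, so [a_11, a_10]ᵀ = M¹⁰·[a_1, a_0]ᵀ.
M¹⁰ = [[89, -55], [-55, 34]], giving [a_11, a_10]ᵀ = [[-13], [8]].

-13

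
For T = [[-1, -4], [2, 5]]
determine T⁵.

tr T = 4 and det T = 3, so the characteristic polynomial is λ² − (4)λ + (3) with roots 3 and 1.
Eigenvectors give P = [[-1, 2], [1, -1]] with P⁻¹ = [[1, 2], [1, 1]], and T = P·diag(3, 1)·P⁻¹.
Then T⁵ = P·diag(243, 1)·P⁻¹ = [[-243, 2], [243, -1]] · [[1, 2], [1, 1]] = [[-241, -484], [242, 485]].

[[-241, -484], [242, 485]]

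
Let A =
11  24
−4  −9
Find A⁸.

[[19681, 39360], [−6560, −13119]]

tr A = 2 and det A = −3, so the characteristic polynomial is λ² − (2)λ + (−3) with roots −1 and 3.
Eigenvectors give P = [[−2, −3], [1, 1]] with P⁻¹ = [[1, 3], [−1, −2]], and A = P·diag(−1, 3)·P⁻¹.
Then A⁸ = P·diag(1, 6561)·P⁻¹ = [[−2, −19683], [1, 6561]] · [[1, 3], [−1, −2]] = [[19681, 39360], [−6560, −13119]].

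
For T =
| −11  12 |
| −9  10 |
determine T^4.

tr T = −1 and det T = −2, so the characteristic polynomial is λ² − (−1)λ + (−2) with roots 1 and −2.
Eigenvectors give P = [[−1, 4], [−1, 3]] with P⁻¹ = [[3, −4], [1, −1]], and T = P·diag(1, −2)·P⁻¹.
Then T^4 = P·diag(1, 16)·P⁻¹ = [[−1, 64], [−1, 48]] · [[3, −4], [1, −1]] = [[61, −60], [45, −44]].

[[61, −60], [45, −44]]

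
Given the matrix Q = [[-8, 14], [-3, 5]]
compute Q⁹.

tr Q = -3 and det Q = 2, so the characteristic polynomial is λ² − (-3)λ + (2) with roots -1 and -2.
Eigenvectors give P = [[2, 7], [1, 3]] with P⁻¹ = [[-3, 7], [1, -2]], and Q = P·diag(-1, -2)·P⁻¹.
Then Q⁹ = P·diag(-1, -512)·P⁻¹ = [[-2, -3584], [-1, -1536]] · [[-3, 7], [1, -2]] = [[-3578, 7154], [-1533, 3065]].

[[-3578, 7154], [-1533, 3065]]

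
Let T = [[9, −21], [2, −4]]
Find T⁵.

[[1509, −4431], [422, −1234]]

tr T = 5 and det T = 6, so the characteristic polynomial is λ² − (5)λ + (6) with roots 2 and 3.
Eigenvectors give P = [[3, 7], [1, 2]] with P⁻¹ = [[−2, 7], [1, −3]], and T = P·diag(2, 3)·P⁻¹.
Then T⁵ = P·diag(32, 243)·P⁻¹ = [[96, 1701], [32, 486]] · [[−2, 7], [1, −3]] = [[1509, −4431], [422, −1234]].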